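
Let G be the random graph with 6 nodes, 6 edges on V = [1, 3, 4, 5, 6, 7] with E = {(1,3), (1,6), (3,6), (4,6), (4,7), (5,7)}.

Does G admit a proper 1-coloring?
No, G is not 1-colorable

The clique on vertices [1, 3, 6] has size 3 > 1, so it alone needs 3 colors.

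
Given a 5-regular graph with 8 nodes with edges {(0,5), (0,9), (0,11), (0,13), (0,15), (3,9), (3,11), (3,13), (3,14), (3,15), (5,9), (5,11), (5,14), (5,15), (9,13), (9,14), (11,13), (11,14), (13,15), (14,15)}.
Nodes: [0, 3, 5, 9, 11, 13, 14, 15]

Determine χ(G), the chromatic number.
χ(G) = 4

Clique number ω(G) = 3 (lower bound: χ ≥ ω).
Odd cycle [14, 3, 13, 0, 5] needs 3 colors (χ ≥ 3).
Vertex 9 is adjacent to every vertex of [0, 3, 5, 13, 14], which already need 3 colors among themselves, so 9 needs a new color (χ ≥ 4).
The coloring below uses 4 colors, so χ(G) = 4.
A valid 4-coloring: color 1: [9, 11, 15]; color 2: [0, 3]; color 3: [13, 14]; color 4: [5].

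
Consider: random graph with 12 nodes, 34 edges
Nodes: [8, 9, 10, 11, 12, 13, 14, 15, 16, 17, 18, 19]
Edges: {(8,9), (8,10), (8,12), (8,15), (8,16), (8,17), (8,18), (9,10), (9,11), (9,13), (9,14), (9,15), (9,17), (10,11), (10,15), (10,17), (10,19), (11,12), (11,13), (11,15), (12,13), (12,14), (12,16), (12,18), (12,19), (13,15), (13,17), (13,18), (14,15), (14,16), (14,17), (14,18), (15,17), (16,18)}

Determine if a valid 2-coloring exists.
No, G is not 2-colorable

The clique on vertices [8, 9, 10, 15, 17] has size 5 > 2, so it alone needs 5 colors.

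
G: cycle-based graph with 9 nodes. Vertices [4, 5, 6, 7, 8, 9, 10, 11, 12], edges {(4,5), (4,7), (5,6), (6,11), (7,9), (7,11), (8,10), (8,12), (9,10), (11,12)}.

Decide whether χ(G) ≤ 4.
Yes, G is 4-colorable

A valid 4-coloring: color 1: [6, 7, 10, 12]; color 2: [5, 8, 9, 11]; color 3: [4].
(χ(G) = 3 ≤ 4.)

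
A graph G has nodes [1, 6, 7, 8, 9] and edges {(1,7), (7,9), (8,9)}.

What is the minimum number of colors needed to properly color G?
Clique number ω(G) = 2 (lower bound: χ ≥ ω).
The graph is bipartite (no odd cycle), so 2 colors suffice: χ(G) = 2.
A valid 2-coloring: color 1: [1, 6, 9]; color 2: [7, 8].

χ(G) = 2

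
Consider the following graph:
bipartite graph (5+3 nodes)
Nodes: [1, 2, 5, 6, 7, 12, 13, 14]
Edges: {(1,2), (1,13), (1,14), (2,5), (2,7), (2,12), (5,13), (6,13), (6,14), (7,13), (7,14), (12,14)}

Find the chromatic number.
Clique number ω(G) = 2 (lower bound: χ ≥ ω).
The graph is bipartite (no odd cycle), so 2 colors suffice: χ(G) = 2.
A valid 2-coloring: color 1: [2, 13, 14]; color 2: [1, 5, 6, 7, 12].

χ(G) = 2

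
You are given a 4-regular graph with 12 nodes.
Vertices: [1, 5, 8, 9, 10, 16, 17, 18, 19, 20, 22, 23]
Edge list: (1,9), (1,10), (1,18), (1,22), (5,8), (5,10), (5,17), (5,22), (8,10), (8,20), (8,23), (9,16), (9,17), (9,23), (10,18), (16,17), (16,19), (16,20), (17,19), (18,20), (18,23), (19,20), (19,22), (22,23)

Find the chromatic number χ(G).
χ(G) = 3

Clique number ω(G) = 3 (lower bound: χ ≥ ω).
The clique on [1, 10, 18] has size 3, forcing χ ≥ 3, and the coloring below uses 3 colors, so χ(G) = 3.
A valid 3-coloring: color 1: [1, 5, 16, 23]; color 2: [10, 17, 20, 22]; color 3: [8, 9, 18, 19].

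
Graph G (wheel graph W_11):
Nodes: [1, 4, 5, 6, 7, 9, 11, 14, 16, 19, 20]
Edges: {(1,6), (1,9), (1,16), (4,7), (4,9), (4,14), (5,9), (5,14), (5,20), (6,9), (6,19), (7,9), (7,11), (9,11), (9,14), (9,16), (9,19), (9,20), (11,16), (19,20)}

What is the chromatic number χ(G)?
χ(G) = 3

Clique number ω(G) = 3 (lower bound: χ ≥ ω).
The clique on [1, 9, 16] has size 3, forcing χ ≥ 3, and the coloring below uses 3 colors, so χ(G) = 3.
A valid 3-coloring: color 1: [9]; color 2: [1, 4, 5, 11, 19]; color 3: [6, 7, 14, 16, 20].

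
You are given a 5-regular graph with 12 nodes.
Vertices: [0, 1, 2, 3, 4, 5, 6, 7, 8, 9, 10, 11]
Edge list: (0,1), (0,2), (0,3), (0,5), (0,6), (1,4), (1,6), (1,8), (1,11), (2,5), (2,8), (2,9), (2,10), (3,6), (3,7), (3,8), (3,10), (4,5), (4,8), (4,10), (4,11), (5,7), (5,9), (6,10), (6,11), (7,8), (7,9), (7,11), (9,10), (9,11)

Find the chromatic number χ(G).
Clique number ω(G) = 3 (lower bound: χ ≥ ω).
Suppose a proper 3-coloring c exists. The clique [0, 1, 6] takes 3 distinct colors; by symmetry let c(0) = 1, c(1) = 2, c(6) = 3.
- Vertex 3: neighbors [0, 6] already have colors [1, 3] ⇒ c(3) = 2.
- Vertex 10: neighbors [3, 6] already have colors [2, 3] ⇒ c(10) = 1.
- Vertex 4: neighbors [10, 1] already have colors [1, 2] ⇒ c(4) = 3.
- Vertex 5: neighbors [0, 4] already have colors [1, 3] ⇒ c(5) = 2.
- Vertex 9: neighbors [10, 5] already have colors [1, 2] ⇒ c(9) = 3.
- Vertex 2: neighbors [0, 5, 9] already have colors [1, 2, 3] — all 3 colors blocked. Contradiction.
The forced assignments end in a contradiction, so G has no proper 3-coloring (χ ≥ 4).
The coloring below uses 4 colors, so χ(G) = 4.
A valid 4-coloring: color 1: [2, 4, 6, 7]; color 2: [1, 3, 9]; color 3: [0, 8, 10, 11]; color 4: [5].

χ(G) = 4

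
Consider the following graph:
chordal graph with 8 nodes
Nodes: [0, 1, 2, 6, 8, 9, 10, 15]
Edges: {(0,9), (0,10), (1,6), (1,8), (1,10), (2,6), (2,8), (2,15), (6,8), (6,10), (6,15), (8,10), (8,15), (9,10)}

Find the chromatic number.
Clique number ω(G) = 4 (lower bound: χ ≥ ω).
The clique on [1, 6, 8, 10] has size 4, forcing χ ≥ 4, and the coloring below uses 4 colors, so χ(G) = 4.
A valid 4-coloring: color 1: [6, 9]; color 2: [0, 8]; color 3: [2, 10]; color 4: [1, 15].

χ(G) = 4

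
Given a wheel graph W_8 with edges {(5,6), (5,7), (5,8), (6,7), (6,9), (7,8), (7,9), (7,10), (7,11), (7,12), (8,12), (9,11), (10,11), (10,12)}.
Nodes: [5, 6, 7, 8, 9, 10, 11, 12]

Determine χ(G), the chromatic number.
Clique number ω(G) = 3 (lower bound: χ ≥ ω).
Odd cycle [12, 8, 5, 6, 9, 11, 10] needs 3 colors (χ ≥ 3).
Vertex 7 is adjacent to every vertex of [5, 6, 8, 9, 10, 11, 12], which already need 3 colors among themselves, so 7 needs a new color (χ ≥ 4).
The coloring below uses 4 colors, so χ(G) = 4.
A valid 4-coloring: color 1: [7]; color 2: [5, 11, 12]; color 3: [6, 8, 10]; color 4: [9].

χ(G) = 4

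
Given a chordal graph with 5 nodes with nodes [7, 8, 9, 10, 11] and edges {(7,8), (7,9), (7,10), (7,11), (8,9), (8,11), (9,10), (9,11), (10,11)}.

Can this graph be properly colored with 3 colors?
No, G is not 3-colorable

The clique on vertices [7, 8, 9, 11] has size 4 > 3, so it alone needs 4 colors.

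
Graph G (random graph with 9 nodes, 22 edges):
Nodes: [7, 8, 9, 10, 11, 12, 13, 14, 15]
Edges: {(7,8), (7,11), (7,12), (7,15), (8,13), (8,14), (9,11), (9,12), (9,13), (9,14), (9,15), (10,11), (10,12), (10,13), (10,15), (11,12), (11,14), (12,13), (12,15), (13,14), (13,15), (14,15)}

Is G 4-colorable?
A valid 4-coloring: color 1: [7, 13]; color 2: [12, 14]; color 3: [8, 11, 15]; color 4: [9, 10].
(χ(G) = 4 ≤ 4.)

Yes, G is 4-colorable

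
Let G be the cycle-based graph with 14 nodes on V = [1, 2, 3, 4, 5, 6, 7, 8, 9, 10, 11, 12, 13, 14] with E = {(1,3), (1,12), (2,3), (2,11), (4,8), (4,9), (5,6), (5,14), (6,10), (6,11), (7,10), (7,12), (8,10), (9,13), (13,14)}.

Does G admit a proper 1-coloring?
No, G is not 1-colorable

Edge (1,3) forces its endpoints to differ, so 1 color is not enough.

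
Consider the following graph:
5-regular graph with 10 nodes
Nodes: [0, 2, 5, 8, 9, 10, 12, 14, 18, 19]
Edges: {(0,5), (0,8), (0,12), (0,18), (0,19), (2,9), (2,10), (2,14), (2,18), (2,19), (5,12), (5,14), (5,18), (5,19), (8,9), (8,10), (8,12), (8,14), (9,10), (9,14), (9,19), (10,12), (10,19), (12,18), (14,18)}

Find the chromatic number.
χ(G) = 4

Clique number ω(G) = 4 (lower bound: χ ≥ ω).
The clique on [0, 5, 12, 18] has size 4, forcing χ ≥ 4, and the coloring below uses 4 colors, so χ(G) = 4.
A valid 4-coloring: color 1: [2, 5, 8]; color 2: [9, 12]; color 3: [18, 19]; color 4: [0, 10, 14].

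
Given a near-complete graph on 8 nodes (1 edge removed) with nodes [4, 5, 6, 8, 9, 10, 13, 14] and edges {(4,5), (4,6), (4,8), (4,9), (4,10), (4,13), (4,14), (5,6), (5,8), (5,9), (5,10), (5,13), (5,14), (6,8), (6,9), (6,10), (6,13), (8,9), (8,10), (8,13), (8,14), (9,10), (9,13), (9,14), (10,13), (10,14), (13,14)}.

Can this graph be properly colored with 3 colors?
No, G is not 3-colorable

The clique on vertices [4, 5, 6, 8, 9, 10, 13] has size 7 > 3, so it alone needs 7 colors.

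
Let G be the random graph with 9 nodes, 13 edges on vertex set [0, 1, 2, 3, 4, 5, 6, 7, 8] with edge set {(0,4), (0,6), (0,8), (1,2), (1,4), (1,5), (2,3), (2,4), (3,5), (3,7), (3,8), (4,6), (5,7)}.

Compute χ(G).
χ(G) = 3

Clique number ω(G) = 3 (lower bound: χ ≥ ω).
The clique on [0, 4, 6] has size 3, forcing χ ≥ 3, and the coloring below uses 3 colors, so χ(G) = 3.
A valid 3-coloring: color 1: [3, 4]; color 2: [0, 1, 7]; color 3: [2, 5, 6, 8].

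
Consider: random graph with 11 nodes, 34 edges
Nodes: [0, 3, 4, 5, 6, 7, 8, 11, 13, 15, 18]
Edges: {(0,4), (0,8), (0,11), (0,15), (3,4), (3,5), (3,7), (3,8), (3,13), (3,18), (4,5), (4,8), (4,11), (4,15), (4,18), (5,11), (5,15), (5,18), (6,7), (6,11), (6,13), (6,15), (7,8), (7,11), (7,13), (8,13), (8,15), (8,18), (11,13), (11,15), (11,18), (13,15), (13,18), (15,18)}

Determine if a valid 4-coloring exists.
The clique on vertices [4, 5, 11, 15, 18] has size 5 > 4, so it alone needs 5 colors.

No, G is not 4-colorable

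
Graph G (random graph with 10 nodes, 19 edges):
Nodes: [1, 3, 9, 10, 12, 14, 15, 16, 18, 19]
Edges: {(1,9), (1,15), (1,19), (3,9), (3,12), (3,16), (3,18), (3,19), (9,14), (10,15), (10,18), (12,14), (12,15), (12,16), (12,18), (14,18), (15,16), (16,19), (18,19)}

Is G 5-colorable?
Yes, G is 5-colorable

A valid 5-coloring: color 1: [9, 10, 12, 19]; color 2: [3, 14, 15]; color 3: [1, 16, 18].
(χ(G) = 3 ≤ 5.)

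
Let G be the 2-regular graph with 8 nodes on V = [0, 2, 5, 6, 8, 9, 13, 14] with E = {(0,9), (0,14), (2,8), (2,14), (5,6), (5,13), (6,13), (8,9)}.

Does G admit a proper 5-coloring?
Yes, G is 5-colorable

A valid 5-coloring: color 1: [0, 8, 13]; color 2: [2, 5, 9]; color 3: [6, 14].
(χ(G) = 3 ≤ 5.)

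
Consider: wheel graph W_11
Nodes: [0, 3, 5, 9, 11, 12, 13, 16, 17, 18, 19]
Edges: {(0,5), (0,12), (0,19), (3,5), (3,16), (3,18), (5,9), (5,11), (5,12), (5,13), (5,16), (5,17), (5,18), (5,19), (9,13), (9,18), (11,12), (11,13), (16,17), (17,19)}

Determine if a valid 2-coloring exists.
The clique on vertices [0, 5, 19] has size 3 > 2, so it alone needs 3 colors.

No, G is not 2-colorable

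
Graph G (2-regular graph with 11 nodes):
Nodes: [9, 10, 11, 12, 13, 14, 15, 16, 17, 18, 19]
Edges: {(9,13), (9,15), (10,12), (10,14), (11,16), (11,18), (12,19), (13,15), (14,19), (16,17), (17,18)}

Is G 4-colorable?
A valid 4-coloring: color 1: [10, 11, 15, 17, 19]; color 2: [9, 12, 14, 16, 18]; color 3: [13].
(χ(G) = 3 ≤ 4.)

Yes, G is 4-colorable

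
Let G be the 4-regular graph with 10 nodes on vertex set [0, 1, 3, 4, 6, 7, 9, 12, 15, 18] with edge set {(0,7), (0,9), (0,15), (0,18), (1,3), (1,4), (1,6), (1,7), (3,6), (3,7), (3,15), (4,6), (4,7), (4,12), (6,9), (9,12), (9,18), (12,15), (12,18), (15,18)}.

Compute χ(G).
χ(G) = 4

Clique number ω(G) = 3 (lower bound: χ ≥ ω).
Suppose a proper 3-coloring c exists. The clique [0, 9, 18] takes 3 distinct colors; by symmetry let c(0) = 1, c(9) = 2, c(18) = 3.
- Vertex 12: neighbors [9, 18] already have colors [2, 3] ⇒ c(12) = 1.
- Vertex 15: neighbors [0, 18] already have colors [1, 3] ⇒ c(15) = 2.
- Vertex 3: neighbors [15] already have colors [2]; try each remaining color.
- Case c(3) = 1:
  - Vertex 6: neighbors [3, 9] already have colors [1, 2] ⇒ c(6) = 3.
  - Vertex 1: neighbors [3, 6] already have colors [1, 3] ⇒ c(1) = 2.
  - Vertex 4: neighbors [12, 1, 6] already have colors [1, 2, 3] — all 3 colors blocked. Contradiction.
- Case c(3) = 3:
  - Vertex 6: neighbors [9, 3] already have colors [2, 3] ⇒ c(6) = 1.
  - Vertex 1: neighbors [6, 3] already have colors [1, 3] ⇒ c(1) = 2.
  - Vertex 7: neighbors [0, 1, 3] already have colors [1, 2, 3] — all 3 colors blocked. Contradiction.
Every case ends in a contradiction, so G has no proper 3-coloring (χ ≥ 4).
The coloring below uses 4 colors, so χ(G) = 4.
A valid 4-coloring: color 1: [7, 9, 15]; color 2: [3, 4, 18]; color 3: [0, 6, 12]; color 4: [1].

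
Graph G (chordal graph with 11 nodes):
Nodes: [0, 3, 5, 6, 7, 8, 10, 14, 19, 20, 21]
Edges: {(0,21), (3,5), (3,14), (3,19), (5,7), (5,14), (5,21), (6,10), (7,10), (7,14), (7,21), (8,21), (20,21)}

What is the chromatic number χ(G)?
Clique number ω(G) = 3 (lower bound: χ ≥ ω).
The clique on [3, 5, 14] has size 3, forcing χ ≥ 3, and the coloring below uses 3 colors, so χ(G) = 3.
A valid 3-coloring: color 1: [10, 14, 19, 21]; color 2: [0, 3, 6, 7, 8, 20]; color 3: [5].

χ(G) = 3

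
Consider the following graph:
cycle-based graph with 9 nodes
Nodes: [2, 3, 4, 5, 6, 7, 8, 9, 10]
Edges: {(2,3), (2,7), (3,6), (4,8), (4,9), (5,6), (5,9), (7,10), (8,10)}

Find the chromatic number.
χ(G) = 3

Clique number ω(G) = 2 (lower bound: χ ≥ ω).
Odd cycle [3, 2, 7, 10, 8, 4, 9, 5, 6] needs 3 colors (χ ≥ 3).
The coloring below uses 3 colors, so χ(G) = 3.
A valid 3-coloring: color 1: [3, 5, 7, 8]; color 2: [2, 4, 6, 10]; color 3: [9].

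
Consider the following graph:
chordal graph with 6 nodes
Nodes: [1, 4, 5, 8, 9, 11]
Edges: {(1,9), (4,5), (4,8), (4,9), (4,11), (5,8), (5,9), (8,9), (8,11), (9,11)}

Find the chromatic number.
Clique number ω(G) = 4 (lower bound: χ ≥ ω).
The clique on [4, 8, 9, 11] has size 4, forcing χ ≥ 4, and the coloring below uses 4 colors, so χ(G) = 4.
A valid 4-coloring: color 1: [9]; color 2: [1, 4]; color 3: [8]; color 4: [5, 11].

χ(G) = 4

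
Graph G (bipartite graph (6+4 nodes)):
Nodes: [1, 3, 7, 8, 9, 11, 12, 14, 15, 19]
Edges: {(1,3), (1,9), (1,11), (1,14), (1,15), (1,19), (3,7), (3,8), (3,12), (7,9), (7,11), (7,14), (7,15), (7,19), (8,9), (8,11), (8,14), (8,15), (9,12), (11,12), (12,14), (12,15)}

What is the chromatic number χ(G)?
χ(G) = 2

Clique number ω(G) = 2 (lower bound: χ ≥ ω).
The graph is bipartite (no odd cycle), so 2 colors suffice: χ(G) = 2.
A valid 2-coloring: color 1: [1, 7, 8, 12]; color 2: [3, 9, 11, 14, 15, 19].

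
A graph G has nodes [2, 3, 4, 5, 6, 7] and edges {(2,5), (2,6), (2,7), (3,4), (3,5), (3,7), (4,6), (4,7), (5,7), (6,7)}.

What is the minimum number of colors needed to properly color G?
χ(G) = 4

Clique number ω(G) = 3 (lower bound: χ ≥ ω).
Odd cycle [3, 4, 6, 2, 5] needs 3 colors (χ ≥ 3).
Vertex 7 is adjacent to every vertex of [2, 3, 4, 5, 6], which already need 3 colors among themselves, so 7 needs a new color (χ ≥ 4).
The coloring below uses 4 colors, so χ(G) = 4.
A valid 4-coloring: color 1: [7]; color 2: [2, 3]; color 3: [4, 5]; color 4: [6].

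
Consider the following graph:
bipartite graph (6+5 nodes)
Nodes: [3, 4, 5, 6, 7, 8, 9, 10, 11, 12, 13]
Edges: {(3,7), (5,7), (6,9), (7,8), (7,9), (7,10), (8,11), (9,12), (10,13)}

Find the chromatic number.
Clique number ω(G) = 2 (lower bound: χ ≥ ω).
The graph is bipartite (no odd cycle), so 2 colors suffice: χ(G) = 2.
A valid 2-coloring: color 1: [4, 6, 7, 11, 12, 13]; color 2: [3, 5, 8, 9, 10].

χ(G) = 2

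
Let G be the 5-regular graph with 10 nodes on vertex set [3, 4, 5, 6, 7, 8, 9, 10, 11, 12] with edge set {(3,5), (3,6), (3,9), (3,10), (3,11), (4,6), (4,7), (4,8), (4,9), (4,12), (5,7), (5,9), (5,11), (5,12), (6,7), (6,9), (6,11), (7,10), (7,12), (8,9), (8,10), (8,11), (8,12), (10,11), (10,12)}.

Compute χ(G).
χ(G) = 4

Clique number ω(G) = 3 (lower bound: χ ≥ ω).
Odd cycle [6, 7, 12, 8, 9] needs 3 colors (χ ≥ 3).
Vertex 4 is adjacent to every vertex of [6, 7, 8, 9, 12], which already need 3 colors among themselves, so 4 needs a new color (χ ≥ 4).
The coloring below uses 4 colors, so χ(G) = 4.
A valid 4-coloring: color 1: [5, 6, 10]; color 2: [4, 11]; color 3: [3, 7, 8]; color 4: [9, 12].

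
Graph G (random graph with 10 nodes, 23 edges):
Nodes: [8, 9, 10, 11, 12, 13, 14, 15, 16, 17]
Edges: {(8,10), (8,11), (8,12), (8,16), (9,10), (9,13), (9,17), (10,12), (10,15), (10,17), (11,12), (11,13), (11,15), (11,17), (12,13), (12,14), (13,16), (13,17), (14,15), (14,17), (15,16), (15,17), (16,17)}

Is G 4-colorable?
A valid 4-coloring: color 1: [12, 17]; color 2: [9, 11, 14, 16]; color 3: [8, 13, 15]; color 4: [10].
(χ(G) = 4 ≤ 4.)

Yes, G is 4-colorable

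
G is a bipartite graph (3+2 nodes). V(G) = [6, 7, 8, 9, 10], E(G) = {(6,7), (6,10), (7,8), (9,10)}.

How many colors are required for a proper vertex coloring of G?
Clique number ω(G) = 2 (lower bound: χ ≥ ω).
The graph is bipartite (no odd cycle), so 2 colors suffice: χ(G) = 2.
A valid 2-coloring: color 1: [6, 8, 9]; color 2: [7, 10].

χ(G) = 2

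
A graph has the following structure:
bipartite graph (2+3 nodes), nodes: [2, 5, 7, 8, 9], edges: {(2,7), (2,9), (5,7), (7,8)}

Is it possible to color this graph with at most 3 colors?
Yes, G is 3-colorable

A valid 3-coloring: color 1: [7, 9]; color 2: [2, 5, 8].
(χ(G) = 2 ≤ 3.)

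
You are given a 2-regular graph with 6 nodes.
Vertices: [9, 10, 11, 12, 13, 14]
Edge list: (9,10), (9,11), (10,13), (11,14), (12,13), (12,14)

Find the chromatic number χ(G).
χ(G) = 2

Clique number ω(G) = 2 (lower bound: χ ≥ ω).
The graph is bipartite (no odd cycle), so 2 colors suffice: χ(G) = 2.
A valid 2-coloring: color 1: [10, 11, 12]; color 2: [9, 13, 14].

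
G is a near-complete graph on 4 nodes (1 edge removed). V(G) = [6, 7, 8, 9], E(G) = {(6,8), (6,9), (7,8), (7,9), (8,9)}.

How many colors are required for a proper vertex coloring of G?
Clique number ω(G) = 3 (lower bound: χ ≥ ω).
The clique on [6, 8, 9] has size 3, forcing χ ≥ 3, and the coloring below uses 3 colors, so χ(G) = 3.
A valid 3-coloring: color 1: [9]; color 2: [8]; color 3: [6, 7].

χ(G) = 3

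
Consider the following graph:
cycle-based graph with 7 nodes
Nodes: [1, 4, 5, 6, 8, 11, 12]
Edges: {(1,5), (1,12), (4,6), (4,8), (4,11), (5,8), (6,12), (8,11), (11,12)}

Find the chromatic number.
Clique number ω(G) = 3 (lower bound: χ ≥ ω).
The clique on [4, 8, 11] has size 3, forcing χ ≥ 3, and the coloring below uses 3 colors, so χ(G) = 3.
A valid 3-coloring: color 1: [8, 12]; color 2: [1, 6, 11]; color 3: [4, 5].

χ(G) = 3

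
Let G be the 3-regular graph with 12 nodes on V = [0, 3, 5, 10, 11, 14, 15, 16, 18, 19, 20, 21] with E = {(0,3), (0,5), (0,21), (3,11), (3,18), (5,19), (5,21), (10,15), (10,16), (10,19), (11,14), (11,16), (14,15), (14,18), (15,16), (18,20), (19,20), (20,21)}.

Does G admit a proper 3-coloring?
Yes, G is 3-colorable

A valid 3-coloring: color 1: [3, 5, 10, 14, 20]; color 2: [16, 18, 19, 21]; color 3: [0, 11, 15].
(χ(G) = 3 ≤ 3.)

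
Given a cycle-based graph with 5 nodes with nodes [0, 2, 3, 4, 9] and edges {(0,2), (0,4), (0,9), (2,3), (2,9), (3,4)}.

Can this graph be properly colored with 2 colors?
The clique on vertices [0, 2, 9] has size 3 > 2, so it alone needs 3 colors.

No, G is not 2-colorable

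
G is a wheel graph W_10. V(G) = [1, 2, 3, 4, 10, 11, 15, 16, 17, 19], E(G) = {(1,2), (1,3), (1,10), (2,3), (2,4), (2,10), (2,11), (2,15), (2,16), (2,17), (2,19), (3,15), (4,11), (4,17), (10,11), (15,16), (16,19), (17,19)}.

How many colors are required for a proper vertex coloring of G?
χ(G) = 4

Clique number ω(G) = 3 (lower bound: χ ≥ ω).
Odd cycle [19, 16, 15, 3, 1, 10, 11, 4, 17] needs 3 colors (χ ≥ 3).
Vertex 2 is adjacent to every vertex of [1, 3, 4, 10, 11, 15, 16, 17, 19], which already need 3 colors among themselves, so 2 needs a new color (χ ≥ 4).
The coloring below uses 4 colors, so χ(G) = 4.
A valid 4-coloring: color 1: [2]; color 2: [1, 4, 15, 19]; color 3: [3, 10, 16, 17]; color 4: [11].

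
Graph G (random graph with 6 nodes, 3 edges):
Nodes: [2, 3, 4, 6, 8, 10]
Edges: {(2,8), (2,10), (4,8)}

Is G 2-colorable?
A valid 2-coloring: color 1: [2, 3, 4, 6]; color 2: [8, 10].
(χ(G) = 2 ≤ 2.)

Yes, G is 2-colorable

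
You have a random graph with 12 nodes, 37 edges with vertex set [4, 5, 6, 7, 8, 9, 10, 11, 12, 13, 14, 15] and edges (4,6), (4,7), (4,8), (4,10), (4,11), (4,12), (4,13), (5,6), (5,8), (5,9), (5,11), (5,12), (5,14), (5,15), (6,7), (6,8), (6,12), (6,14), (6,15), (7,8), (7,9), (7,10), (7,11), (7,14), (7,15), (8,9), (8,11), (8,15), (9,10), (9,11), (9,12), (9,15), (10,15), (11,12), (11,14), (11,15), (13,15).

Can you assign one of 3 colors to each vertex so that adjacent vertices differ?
No, G is not 3-colorable

The clique on vertices [5, 8, 9, 11, 15] has size 5 > 3, so it alone needs 5 colors.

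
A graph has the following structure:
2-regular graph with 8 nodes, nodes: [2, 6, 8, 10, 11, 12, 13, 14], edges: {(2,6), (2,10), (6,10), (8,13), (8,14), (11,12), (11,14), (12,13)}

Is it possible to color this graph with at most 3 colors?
A valid 3-coloring: color 1: [2, 13, 14]; color 2: [6, 8, 12]; color 3: [10, 11].
(χ(G) = 3 ≤ 3.)

Yes, G is 3-colorable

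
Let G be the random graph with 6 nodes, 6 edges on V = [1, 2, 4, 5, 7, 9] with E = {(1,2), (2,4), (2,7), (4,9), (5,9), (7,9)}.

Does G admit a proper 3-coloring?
A valid 3-coloring: color 1: [2, 9]; color 2: [1, 4, 5, 7].
(χ(G) = 2 ≤ 3.)

Yes, G is 3-colorable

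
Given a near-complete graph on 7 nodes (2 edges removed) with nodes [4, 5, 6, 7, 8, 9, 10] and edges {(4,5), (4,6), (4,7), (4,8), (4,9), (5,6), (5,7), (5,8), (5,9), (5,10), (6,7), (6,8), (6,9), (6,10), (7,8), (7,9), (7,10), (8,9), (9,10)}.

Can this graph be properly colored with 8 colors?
Yes, G is 8-colorable

A valid 8-coloring: color 1: [5]; color 2: [6]; color 3: [9]; color 4: [7]; color 5: [8, 10]; color 6: [4].
(χ(G) = 6 ≤ 8.)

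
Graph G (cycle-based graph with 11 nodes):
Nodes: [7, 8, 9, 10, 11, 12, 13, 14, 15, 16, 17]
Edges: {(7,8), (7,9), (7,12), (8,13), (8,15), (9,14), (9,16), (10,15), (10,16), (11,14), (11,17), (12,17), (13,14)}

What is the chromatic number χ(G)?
Clique number ω(G) = 2 (lower bound: χ ≥ ω).
Odd cycle [13, 8, 7, 12, 17, 11, 14] needs 3 colors (χ ≥ 3).
The coloring below uses 3 colors, so χ(G) = 3.
A valid 3-coloring: color 1: [7, 14, 15, 16, 17]; color 2: [8, 9, 10, 11, 12]; color 3: [13].

χ(G) = 3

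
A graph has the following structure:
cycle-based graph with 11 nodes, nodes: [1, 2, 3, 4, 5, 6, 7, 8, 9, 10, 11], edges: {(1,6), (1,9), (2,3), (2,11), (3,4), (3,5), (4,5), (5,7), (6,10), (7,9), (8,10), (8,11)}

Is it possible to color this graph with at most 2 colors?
No, G is not 2-colorable

The clique on vertices [3, 4, 5] has size 3 > 2, so it alone needs 3 colors.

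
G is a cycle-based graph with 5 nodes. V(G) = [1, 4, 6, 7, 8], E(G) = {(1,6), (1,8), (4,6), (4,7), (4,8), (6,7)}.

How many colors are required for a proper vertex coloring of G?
χ(G) = 3

Clique number ω(G) = 3 (lower bound: χ ≥ ω).
The clique on [4, 6, 7] has size 3, forcing χ ≥ 3, and the coloring below uses 3 colors, so χ(G) = 3.
A valid 3-coloring: color 1: [1, 4]; color 2: [6, 8]; color 3: [7].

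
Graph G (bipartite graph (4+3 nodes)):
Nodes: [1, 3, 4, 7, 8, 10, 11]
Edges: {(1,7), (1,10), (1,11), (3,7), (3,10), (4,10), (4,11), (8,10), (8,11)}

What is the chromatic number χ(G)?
Clique number ω(G) = 2 (lower bound: χ ≥ ω).
The graph is bipartite (no odd cycle), so 2 colors suffice: χ(G) = 2.
A valid 2-coloring: color 1: [7, 10, 11]; color 2: [1, 3, 4, 8].

χ(G) = 2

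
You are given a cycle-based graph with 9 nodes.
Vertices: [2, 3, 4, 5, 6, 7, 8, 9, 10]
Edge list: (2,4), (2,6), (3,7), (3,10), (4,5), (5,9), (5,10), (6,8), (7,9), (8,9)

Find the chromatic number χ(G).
χ(G) = 3

Clique number ω(G) = 2 (lower bound: χ ≥ ω).
Odd cycle [7, 3, 10, 5, 9] needs 3 colors (χ ≥ 3).
The coloring below uses 3 colors, so χ(G) = 3.
A valid 3-coloring: color 1: [3, 4, 6, 9]; color 2: [2, 5, 7, 8]; color 3: [10].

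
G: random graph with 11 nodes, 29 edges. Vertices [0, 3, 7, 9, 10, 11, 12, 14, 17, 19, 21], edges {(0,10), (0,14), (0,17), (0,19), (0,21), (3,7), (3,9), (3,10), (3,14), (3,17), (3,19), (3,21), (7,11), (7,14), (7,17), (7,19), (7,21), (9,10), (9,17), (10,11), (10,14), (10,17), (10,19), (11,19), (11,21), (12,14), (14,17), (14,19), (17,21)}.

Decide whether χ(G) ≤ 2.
The clique on vertices [0, 10, 14, 17] has size 4 > 2, so it alone needs 4 colors.

No, G is not 2-colorable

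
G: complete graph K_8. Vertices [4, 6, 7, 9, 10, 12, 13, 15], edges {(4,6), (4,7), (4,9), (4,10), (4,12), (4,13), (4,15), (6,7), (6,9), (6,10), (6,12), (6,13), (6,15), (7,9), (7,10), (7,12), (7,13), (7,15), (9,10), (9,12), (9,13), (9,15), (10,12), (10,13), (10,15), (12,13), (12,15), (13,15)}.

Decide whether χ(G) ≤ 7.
The clique on vertices [4, 6, 7, 9, 10, 12, 13, 15] has size 8 > 7, so it alone needs 8 colors.

No, G is not 7-colorable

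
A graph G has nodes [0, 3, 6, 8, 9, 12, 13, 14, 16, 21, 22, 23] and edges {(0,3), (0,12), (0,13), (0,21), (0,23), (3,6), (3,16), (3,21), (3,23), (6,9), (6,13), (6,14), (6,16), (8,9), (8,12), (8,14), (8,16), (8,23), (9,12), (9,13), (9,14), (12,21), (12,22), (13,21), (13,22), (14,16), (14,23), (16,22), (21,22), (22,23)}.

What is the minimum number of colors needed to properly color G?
χ(G) = 3

Clique number ω(G) = 3 (lower bound: χ ≥ ω).
The clique on [0, 3, 21] has size 3, forcing χ ≥ 3, and the coloring below uses 3 colors, so χ(G) = 3.
A valid 3-coloring: color 1: [9, 16, 21, 23]; color 2: [0, 6, 8, 22]; color 3: [3, 12, 13, 14].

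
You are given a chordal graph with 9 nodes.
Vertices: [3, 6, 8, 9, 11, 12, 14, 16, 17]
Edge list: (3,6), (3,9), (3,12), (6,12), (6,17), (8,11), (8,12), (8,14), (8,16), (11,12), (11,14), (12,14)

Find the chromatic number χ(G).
Clique number ω(G) = 4 (lower bound: χ ≥ ω).
The clique on [8, 11, 12, 14] has size 4, forcing χ ≥ 4, and the coloring below uses 4 colors, so χ(G) = 4.
A valid 4-coloring: color 1: [9, 12, 16, 17]; color 2: [6, 8]; color 3: [3, 14]; color 4: [11].

χ(G) = 4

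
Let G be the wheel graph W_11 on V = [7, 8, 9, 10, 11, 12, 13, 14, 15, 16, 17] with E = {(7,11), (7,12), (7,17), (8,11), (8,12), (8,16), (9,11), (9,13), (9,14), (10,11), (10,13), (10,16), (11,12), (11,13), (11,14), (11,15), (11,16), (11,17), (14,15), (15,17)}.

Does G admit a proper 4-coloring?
Yes, G is 4-colorable

A valid 4-coloring: color 1: [11]; color 2: [7, 8, 9, 10, 15]; color 3: [12, 13, 14, 16, 17].
(χ(G) = 3 ≤ 4.)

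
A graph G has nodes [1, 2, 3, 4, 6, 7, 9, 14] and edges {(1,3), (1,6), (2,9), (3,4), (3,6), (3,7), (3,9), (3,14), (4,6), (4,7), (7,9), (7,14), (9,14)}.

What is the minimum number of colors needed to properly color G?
χ(G) = 4

Clique number ω(G) = 4 (lower bound: χ ≥ ω).
The clique on [3, 7, 9, 14] has size 4, forcing χ ≥ 4, and the coloring below uses 4 colors, so χ(G) = 4.
A valid 4-coloring: color 1: [2, 3]; color 2: [1, 4, 9]; color 3: [6, 7]; color 4: [14].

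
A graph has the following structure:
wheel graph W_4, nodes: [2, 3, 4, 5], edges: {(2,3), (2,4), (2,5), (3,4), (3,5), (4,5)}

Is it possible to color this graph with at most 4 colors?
Yes, G is 4-colorable

A valid 4-coloring: color 1: [4]; color 2: [2]; color 3: [3]; color 4: [5].
(χ(G) = 4 ≤ 4.)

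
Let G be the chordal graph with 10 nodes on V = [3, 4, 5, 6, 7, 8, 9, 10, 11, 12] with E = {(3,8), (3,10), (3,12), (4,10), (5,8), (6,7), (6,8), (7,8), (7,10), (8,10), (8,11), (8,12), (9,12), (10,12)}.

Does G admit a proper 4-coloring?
Yes, G is 4-colorable

A valid 4-coloring: color 1: [4, 8, 9]; color 2: [5, 6, 10, 11]; color 3: [7, 12]; color 4: [3].
(χ(G) = 4 ≤ 4.)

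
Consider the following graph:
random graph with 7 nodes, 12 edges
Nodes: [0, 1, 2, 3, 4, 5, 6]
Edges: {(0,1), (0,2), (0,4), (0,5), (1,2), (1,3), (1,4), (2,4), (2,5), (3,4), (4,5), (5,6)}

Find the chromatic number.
Clique number ω(G) = 4 (lower bound: χ ≥ ω).
The clique on [0, 1, 2, 4] has size 4, forcing χ ≥ 4, and the coloring below uses 4 colors, so χ(G) = 4.
A valid 4-coloring: color 1: [4, 6]; color 2: [1, 5]; color 3: [0, 3]; color 4: [2].

χ(G) = 4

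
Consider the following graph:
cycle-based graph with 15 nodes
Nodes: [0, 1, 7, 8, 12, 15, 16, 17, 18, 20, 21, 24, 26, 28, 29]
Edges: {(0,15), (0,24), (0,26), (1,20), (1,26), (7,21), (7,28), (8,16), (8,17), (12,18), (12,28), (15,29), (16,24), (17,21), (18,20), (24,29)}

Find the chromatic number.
Clique number ω(G) = 2 (lower bound: χ ≥ ω).
Odd cycle [8, 17, 21, 7, 28, 12, 18, 20, 1, 26, 0, 24, 16] needs 3 colors (χ ≥ 3).
The coloring below uses 3 colors, so χ(G) = 3.
A valid 3-coloring: color 1: [7, 12, 15, 17, 20, 24, 26]; color 2: [0, 1, 8, 18, 21, 28, 29]; color 3: [16].

χ(G) = 3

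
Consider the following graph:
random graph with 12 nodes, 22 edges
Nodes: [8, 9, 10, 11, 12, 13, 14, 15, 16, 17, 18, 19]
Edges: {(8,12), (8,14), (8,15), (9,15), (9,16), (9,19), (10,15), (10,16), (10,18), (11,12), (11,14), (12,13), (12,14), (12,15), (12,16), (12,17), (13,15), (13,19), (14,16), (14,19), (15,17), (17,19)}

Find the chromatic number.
Clique number ω(G) = 3 (lower bound: χ ≥ ω).
Suppose a proper 3-coloring c exists. The clique [8, 12, 14] takes 3 distinct colors; by symmetry let c(8) = 1, c(12) = 2, c(14) = 3.
- Vertex 15: neighbors [8, 12] already have colors [1, 2] ⇒ c(15) = 3.
- Vertex 16: neighbors [12, 14] already have colors [2, 3] ⇒ c(16) = 1.
- Vertex 9: neighbors [16, 15] already have colors [1, 3] ⇒ c(9) = 2.
- Vertex 19: neighbors [9, 14] already have colors [2, 3] ⇒ c(19) = 1.
- Vertex 13: neighbors [19, 12, 15] already have colors [1, 2, 3] — all 3 colors blocked. Contradiction.
The forced assignments end in a contradiction, so G has no proper 3-coloring (χ ≥ 4).
The coloring below uses 4 colors, so χ(G) = 4.
A valid 4-coloring: color 1: [10, 12, 19]; color 2: [14, 15, 18]; color 3: [8, 11, 13, 16, 17]; color 4: [9].

χ(G) = 4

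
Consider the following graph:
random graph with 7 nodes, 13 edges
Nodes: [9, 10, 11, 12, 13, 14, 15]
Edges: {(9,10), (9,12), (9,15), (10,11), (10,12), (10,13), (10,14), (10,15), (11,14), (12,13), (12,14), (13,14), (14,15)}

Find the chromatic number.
χ(G) = 4

Clique number ω(G) = 4 (lower bound: χ ≥ ω).
The clique on [10, 12, 13, 14] has size 4, forcing χ ≥ 4, and the coloring below uses 4 colors, so χ(G) = 4.
A valid 4-coloring: color 1: [10]; color 2: [9, 14]; color 3: [11, 12, 15]; color 4: [13].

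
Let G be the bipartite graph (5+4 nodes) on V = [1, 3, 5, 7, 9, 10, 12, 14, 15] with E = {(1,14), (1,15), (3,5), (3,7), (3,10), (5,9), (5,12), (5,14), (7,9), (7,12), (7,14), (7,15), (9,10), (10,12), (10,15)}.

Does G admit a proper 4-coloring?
A valid 4-coloring: color 1: [1, 5, 7, 10]; color 2: [3, 9, 12, 14, 15].
(χ(G) = 2 ≤ 4.)

Yes, G is 4-colorable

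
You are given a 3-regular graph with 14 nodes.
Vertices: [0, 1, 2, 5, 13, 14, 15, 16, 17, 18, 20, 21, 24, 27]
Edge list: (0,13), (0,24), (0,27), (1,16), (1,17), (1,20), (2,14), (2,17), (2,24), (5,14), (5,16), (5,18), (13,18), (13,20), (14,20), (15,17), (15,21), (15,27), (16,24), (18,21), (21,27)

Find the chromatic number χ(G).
χ(G) = 3

Clique number ω(G) = 3 (lower bound: χ ≥ ω).
The clique on [15, 21, 27] has size 3, forcing χ ≥ 3, and the coloring below uses 3 colors, so χ(G) = 3.
A valid 3-coloring: color 1: [0, 2, 5, 20, 21]; color 2: [1, 14, 15, 18, 24]; color 3: [13, 16, 17, 27].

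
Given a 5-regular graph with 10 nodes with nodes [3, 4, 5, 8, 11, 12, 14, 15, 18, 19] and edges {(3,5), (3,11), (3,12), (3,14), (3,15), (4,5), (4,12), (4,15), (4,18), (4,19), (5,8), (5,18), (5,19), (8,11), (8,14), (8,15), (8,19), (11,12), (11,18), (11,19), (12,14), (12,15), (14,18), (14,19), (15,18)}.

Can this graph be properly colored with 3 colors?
Yes, G is 3-colorable

A valid 3-coloring: color 1: [12, 18, 19]; color 2: [5, 11, 14, 15]; color 3: [3, 4, 8].
(χ(G) = 3 ≤ 3.)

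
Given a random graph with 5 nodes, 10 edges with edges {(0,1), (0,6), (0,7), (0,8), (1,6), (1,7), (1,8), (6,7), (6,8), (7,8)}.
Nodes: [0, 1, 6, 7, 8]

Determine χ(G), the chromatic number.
Clique number ω(G) = 5 (lower bound: χ ≥ ω).
The clique on [0, 1, 6, 7, 8] has size 5, forcing χ ≥ 5, and the coloring below uses 5 colors, so χ(G) = 5.
A valid 5-coloring: color 1: [8]; color 2: [0]; color 3: [6]; color 4: [7]; color 5: [1].

χ(G) = 5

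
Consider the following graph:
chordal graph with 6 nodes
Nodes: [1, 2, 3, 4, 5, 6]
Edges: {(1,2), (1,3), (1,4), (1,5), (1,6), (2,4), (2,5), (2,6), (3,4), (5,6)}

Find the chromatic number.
Clique number ω(G) = 4 (lower bound: χ ≥ ω).
The clique on [1, 2, 5, 6] has size 4, forcing χ ≥ 4, and the coloring below uses 4 colors, so χ(G) = 4.
A valid 4-coloring: color 1: [1]; color 2: [2, 3]; color 3: [4, 6]; color 4: [5].

χ(G) = 4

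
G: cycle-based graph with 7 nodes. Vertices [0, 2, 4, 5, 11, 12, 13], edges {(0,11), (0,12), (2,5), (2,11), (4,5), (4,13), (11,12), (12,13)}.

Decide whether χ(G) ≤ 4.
Yes, G is 4-colorable

A valid 4-coloring: color 1: [2, 4, 12]; color 2: [5, 11, 13]; color 3: [0].
(χ(G) = 3 ≤ 4.)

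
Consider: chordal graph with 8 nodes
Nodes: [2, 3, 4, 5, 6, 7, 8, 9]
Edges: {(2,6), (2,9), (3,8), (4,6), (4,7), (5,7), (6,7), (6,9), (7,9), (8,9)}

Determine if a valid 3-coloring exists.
A valid 3-coloring: color 1: [2, 7, 8]; color 2: [3, 4, 5, 9]; color 3: [6].
(χ(G) = 3 ≤ 3.)

Yes, G is 3-colorable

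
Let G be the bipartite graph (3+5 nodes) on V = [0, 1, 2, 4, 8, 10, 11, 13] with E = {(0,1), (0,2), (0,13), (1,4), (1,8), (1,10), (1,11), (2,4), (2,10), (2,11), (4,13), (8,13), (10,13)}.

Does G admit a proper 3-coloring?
Yes, G is 3-colorable

A valid 3-coloring: color 1: [1, 2, 13]; color 2: [0, 4, 8, 10, 11].
(χ(G) = 2 ≤ 3.)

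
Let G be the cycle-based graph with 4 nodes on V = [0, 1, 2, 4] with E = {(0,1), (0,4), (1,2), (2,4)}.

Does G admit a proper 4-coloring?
A valid 4-coloring: color 1: [0, 2]; color 2: [1, 4].
(χ(G) = 2 ≤ 4.)

Yes, G is 4-colorable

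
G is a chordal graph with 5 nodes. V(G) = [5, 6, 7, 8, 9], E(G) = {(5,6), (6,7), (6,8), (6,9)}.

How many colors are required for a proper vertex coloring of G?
Clique number ω(G) = 2 (lower bound: χ ≥ ω).
The graph is bipartite (no odd cycle), so 2 colors suffice: χ(G) = 2.
A valid 2-coloring: color 1: [6]; color 2: [5, 7, 8, 9].

χ(G) = 2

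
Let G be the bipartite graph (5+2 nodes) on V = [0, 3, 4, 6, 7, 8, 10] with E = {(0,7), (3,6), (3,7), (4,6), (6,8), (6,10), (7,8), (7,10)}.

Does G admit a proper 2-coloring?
Yes, G is 2-colorable

A valid 2-coloring: color 1: [6, 7]; color 2: [0, 3, 4, 8, 10].
(χ(G) = 2 ≤ 2.)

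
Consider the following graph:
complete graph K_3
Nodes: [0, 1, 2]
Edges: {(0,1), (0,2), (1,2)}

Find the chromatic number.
χ(G) = 3

Clique number ω(G) = 3 (lower bound: χ ≥ ω).
The clique on [0, 1, 2] has size 3, forcing χ ≥ 3, and the coloring below uses 3 colors, so χ(G) = 3.
A valid 3-coloring: color 1: [2]; color 2: [1]; color 3: [0].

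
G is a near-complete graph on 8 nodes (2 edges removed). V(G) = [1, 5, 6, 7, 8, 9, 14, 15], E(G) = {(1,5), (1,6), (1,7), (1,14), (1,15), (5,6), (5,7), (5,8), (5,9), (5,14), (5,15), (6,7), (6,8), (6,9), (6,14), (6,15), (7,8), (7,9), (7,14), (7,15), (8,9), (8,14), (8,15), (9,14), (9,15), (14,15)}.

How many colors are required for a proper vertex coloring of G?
χ(G) = 7

Clique number ω(G) = 7 (lower bound: χ ≥ ω).
The clique on [5, 6, 7, 8, 9, 14, 15] has size 7, forcing χ ≥ 7, and the coloring below uses 7 colors, so χ(G) = 7.
A valid 7-coloring: color 1: [7]; color 2: [14]; color 3: [6]; color 4: [15]; color 5: [5]; color 6: [1, 9]; color 7: [8].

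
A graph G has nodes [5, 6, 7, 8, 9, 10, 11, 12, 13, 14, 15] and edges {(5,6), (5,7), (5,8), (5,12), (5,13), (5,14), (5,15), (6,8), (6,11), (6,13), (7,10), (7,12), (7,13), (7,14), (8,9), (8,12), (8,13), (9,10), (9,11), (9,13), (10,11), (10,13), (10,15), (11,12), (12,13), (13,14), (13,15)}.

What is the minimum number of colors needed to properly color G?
Clique number ω(G) = 4 (lower bound: χ ≥ ω).
The clique on [5, 8, 12, 13] has size 4, forcing χ ≥ 4, and the coloring below uses 4 colors, so χ(G) = 4.
A valid 4-coloring: color 1: [11, 13]; color 2: [5, 10]; color 3: [7, 8, 15]; color 4: [6, 9, 12, 14].

χ(G) = 4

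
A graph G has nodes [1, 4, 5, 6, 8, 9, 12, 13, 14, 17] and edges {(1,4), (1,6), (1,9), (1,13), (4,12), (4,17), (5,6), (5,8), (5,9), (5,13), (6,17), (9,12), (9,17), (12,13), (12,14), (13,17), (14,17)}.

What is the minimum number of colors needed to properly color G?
Clique number ω(G) = 2 (lower bound: χ ≥ ω).
The graph is bipartite (no odd cycle), so 2 colors suffice: χ(G) = 2.
A valid 2-coloring: color 1: [1, 5, 12, 17]; color 2: [4, 6, 8, 9, 13, 14].

χ(G) = 2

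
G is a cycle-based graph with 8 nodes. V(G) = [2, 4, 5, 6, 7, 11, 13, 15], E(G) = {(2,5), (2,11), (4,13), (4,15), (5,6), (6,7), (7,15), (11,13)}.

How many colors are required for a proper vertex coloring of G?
χ(G) = 2

Clique number ω(G) = 2 (lower bound: χ ≥ ω).
The graph is bipartite (no odd cycle), so 2 colors suffice: χ(G) = 2.
A valid 2-coloring: color 1: [2, 6, 13, 15]; color 2: [4, 5, 7, 11].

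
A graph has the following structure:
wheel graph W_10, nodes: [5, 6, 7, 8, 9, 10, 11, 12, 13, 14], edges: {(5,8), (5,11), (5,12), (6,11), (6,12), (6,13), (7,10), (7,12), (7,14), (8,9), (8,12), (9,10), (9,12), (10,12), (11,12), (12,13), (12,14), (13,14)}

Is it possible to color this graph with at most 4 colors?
A valid 4-coloring: color 1: [12]; color 2: [8, 10, 11, 14]; color 3: [5, 6, 7, 9]; color 4: [13].
(χ(G) = 4 ≤ 4.)

Yes, G is 4-colorable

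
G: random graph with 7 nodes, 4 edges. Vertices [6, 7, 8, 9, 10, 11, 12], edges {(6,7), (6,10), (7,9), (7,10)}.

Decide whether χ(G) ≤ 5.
A valid 5-coloring: color 1: [7, 8, 11, 12]; color 2: [6, 9]; color 3: [10].
(χ(G) = 3 ≤ 5.)

Yes, G is 5-colorable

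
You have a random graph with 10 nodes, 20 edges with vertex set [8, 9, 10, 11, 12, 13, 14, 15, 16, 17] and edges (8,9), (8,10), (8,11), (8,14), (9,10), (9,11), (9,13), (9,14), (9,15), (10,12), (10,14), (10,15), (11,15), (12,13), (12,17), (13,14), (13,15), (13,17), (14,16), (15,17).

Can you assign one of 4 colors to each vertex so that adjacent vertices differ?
Yes, G is 4-colorable

A valid 4-coloring: color 1: [9, 16, 17]; color 2: [12, 14, 15]; color 3: [8, 13]; color 4: [10, 11].
(χ(G) = 4 ≤ 4.)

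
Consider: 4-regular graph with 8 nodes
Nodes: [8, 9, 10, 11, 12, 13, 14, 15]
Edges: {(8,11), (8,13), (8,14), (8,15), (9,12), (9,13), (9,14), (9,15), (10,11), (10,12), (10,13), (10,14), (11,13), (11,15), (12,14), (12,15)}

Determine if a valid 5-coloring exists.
A valid 5-coloring: color 1: [13, 14, 15]; color 2: [8, 9, 10]; color 3: [11, 12].
(χ(G) = 3 ≤ 5.)

Yes, G is 5-colorable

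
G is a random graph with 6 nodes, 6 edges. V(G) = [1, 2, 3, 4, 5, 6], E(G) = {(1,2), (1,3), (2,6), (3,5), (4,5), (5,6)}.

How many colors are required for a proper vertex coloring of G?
Clique number ω(G) = 2 (lower bound: χ ≥ ω).
Odd cycle [2, 1, 3, 5, 6] needs 3 colors (χ ≥ 3).
The coloring below uses 3 colors, so χ(G) = 3.
A valid 3-coloring: color 1: [2, 5]; color 2: [1, 4, 6]; color 3: [3].

χ(G) = 3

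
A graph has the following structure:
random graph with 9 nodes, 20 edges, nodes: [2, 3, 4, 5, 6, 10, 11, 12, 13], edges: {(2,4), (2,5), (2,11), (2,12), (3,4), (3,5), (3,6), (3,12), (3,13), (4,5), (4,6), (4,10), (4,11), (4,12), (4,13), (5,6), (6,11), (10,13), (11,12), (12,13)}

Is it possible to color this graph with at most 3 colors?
No, G is not 3-colorable

The clique on vertices [2, 4, 11, 12] has size 4 > 3, so it alone needs 4 colors.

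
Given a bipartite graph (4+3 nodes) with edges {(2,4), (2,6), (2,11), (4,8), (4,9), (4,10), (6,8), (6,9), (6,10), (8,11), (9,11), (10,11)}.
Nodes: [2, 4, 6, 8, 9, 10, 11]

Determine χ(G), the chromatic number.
χ(G) = 2

Clique number ω(G) = 2 (lower bound: χ ≥ ω).
The graph is bipartite (no odd cycle), so 2 colors suffice: χ(G) = 2.
A valid 2-coloring: color 1: [4, 6, 11]; color 2: [2, 8, 9, 10].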